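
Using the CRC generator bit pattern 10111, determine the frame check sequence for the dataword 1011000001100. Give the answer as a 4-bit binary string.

0100

Append 4 zeros: 10110000011000000. Divide by 10111 (XOR where the leading bit is 1):
  pos 0: 10110 XOR 10111 = 00001
  pos 4: 10000 XOR 10111 = 00111
  pos 6: 11111 XOR 10111 = 01000
  pos 7: 10000 XOR 10111 = 00111
  pos 9: 11100 XOR 10111 = 01011
  pos 10: 10110 XOR 10111 = 00001
Remainder (last 4 bits) = 0100. This is the CRC / FCS.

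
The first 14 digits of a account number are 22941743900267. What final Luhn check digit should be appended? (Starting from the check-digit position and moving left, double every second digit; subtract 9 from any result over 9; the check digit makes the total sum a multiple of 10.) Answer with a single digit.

7

Partial digits right→left: 7 6 2 0 0 9 3 4 7 1 4 9 2 2
Double every second digit counting from the check-digit position (so the 1st, 3rd, 5th, ... of the partial from the right).
  doubled (with −9 where >9): 5 4 0 6 5 8 4 → sum 32
  kept as-is: 6 0 9 4 1 9 2 → sum 31
Total = 32 + 31 = 63.
Check digit = (10 − (63 mod 10)) mod 10 = 7.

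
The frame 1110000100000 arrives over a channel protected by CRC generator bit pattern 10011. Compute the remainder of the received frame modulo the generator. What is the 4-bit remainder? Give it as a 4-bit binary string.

Modulo-2 division of 1110000100000 by 10011:
  pos 0: 11100 XOR 10011 = 01111
  pos 1: 11110 XOR 10011 = 01101
  pos 2: 11010 XOR 10011 = 01001
  pos 3: 10011 XOR 10011 = 00000
Remainder = 0000 (zero — the frame passes the CRC check).

0000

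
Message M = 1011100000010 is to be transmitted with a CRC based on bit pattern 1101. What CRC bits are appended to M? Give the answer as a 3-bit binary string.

111

Append 3 zeros: 1011100000010000. Divide by 1101 (XOR where the leading bit is 1):
  pos 0: 1011 XOR 1101 = 0110
  pos 1: 1101 XOR 1101 = 0000
  pos 11: 1000 XOR 1101 = 0101
  pos 12: 1010 XOR 1101 = 0111
Remainder (last 3 bits) = 111. This is the CRC / FCS.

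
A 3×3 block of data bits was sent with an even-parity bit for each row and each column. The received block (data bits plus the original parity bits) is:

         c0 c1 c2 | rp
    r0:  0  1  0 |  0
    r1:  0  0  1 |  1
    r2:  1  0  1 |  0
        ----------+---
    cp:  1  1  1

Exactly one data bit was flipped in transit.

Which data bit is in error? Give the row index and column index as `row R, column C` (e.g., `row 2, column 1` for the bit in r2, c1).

row 0, column 2

Recompute each row's even parity and compare to rp:
  r0: data parity 1, sent rp 0 → mismatch
  r1: data parity 1, sent rp 1 → ok
  r2: data parity 0, sent rp 0 → ok
Recompute each column's even parity and compare to cp:
  c0: data parity 1, sent cp 1 → ok
  c1: data parity 1, sent cp 1 → ok
  c2: data parity 0, sent cp 1 → mismatch
Exactly one row (r0) and one column (c2) fail → the flipped bit is at their intersection.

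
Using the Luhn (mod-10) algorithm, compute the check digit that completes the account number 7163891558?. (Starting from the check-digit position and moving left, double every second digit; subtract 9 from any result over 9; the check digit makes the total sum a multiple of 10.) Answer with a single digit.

8

Partial digits right→left: 8 5 5 1 9 8 3 6 1 7
Double every second digit counting from the check-digit position (so the 1st, 3rd, 5th, ... of the partial from the right).
  doubled (with −9 where >9): 7 1 9 6 2 → sum 25
  kept as-is: 5 1 8 6 7 → sum 27
Total = 25 + 27 = 52.
Check digit = (10 − (52 mod 10)) mod 10 = 8.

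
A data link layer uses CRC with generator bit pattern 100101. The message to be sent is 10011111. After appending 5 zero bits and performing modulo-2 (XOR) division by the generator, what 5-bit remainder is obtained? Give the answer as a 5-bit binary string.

00010

Append 5 zeros: 1001111100000. Divide by 100101 (XOR where the leading bit is 1):
  pos 0: 100111 XOR 100101 = 000010
  pos 4: 101100 XOR 100101 = 001001
  pos 6: 100100 XOR 100101 = 000001
Remainder (last 5 bits) = 00010. This is the CRC / FCS.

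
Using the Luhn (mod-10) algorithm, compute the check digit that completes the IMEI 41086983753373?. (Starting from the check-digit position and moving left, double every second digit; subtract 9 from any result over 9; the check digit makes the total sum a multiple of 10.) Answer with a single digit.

Partial digits right→left: 3 7 3 3 5 7 3 8 9 6 8 0 1 4
Double every second digit counting from the check-digit position (so the 1st, 3rd, 5th, ... of the partial from the right).
  doubled (with −9 where >9): 6 6 1 6 9 7 2 → sum 37
  kept as-is: 7 3 7 8 6 0 4 → sum 35
Total = 37 + 35 = 72.
Check digit = (10 − (72 mod 10)) mod 10 = 8.

8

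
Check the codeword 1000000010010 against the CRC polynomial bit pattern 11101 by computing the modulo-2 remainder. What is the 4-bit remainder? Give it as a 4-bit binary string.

Modulo-2 division of 1000000010010 by 11101:
  pos 0: 10000 XOR 11101 = 01101
  pos 1: 11010 XOR 11101 = 00111
  pos 3: 11100 XOR 11101 = 00001
  pos 7: 11001 XOR 11101 = 00100
Remainder = 1000 (nonzero — an error is detected).

1000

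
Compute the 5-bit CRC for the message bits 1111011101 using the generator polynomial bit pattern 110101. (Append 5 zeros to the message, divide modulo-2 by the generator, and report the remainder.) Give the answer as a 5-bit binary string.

Append 5 zeros: 111101110100000. Divide by 110101 (XOR where the leading bit is 1):
  pos 0: 111101 XOR 110101 = 001000
  pos 2: 100011 XOR 110101 = 010110
  pos 3: 101100 XOR 110101 = 011001
  pos 4: 110011 XOR 110101 = 000110
  pos 7: 110000 XOR 110101 = 000101
Remainder (last 5 bits) = 10100. This is the CRC / FCS.

10100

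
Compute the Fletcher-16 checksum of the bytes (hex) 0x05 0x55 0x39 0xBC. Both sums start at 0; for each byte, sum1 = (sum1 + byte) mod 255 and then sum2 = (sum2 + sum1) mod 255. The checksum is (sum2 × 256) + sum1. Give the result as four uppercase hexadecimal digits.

4350

Running sums (mod 255):
  after byte 0 (0x05): sum1=5, sum2=5
  after byte 1 (0x55): sum1=90, sum2=95
  after byte 2 (0x39): sum1=147, sum2=242
  after byte 3 (0xBC): sum1=80, sum2=67
Checksum = sum2·256 + sum1 = 67·256 + 80 = 17232 = 0x4350.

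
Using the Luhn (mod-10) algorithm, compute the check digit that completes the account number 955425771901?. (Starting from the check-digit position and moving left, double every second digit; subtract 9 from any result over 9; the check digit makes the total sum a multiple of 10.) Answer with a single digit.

0

Partial digits right→left: 1 0 9 1 7 7 5 2 4 5 5 9
Double every second digit counting from the check-digit position (so the 1st, 3rd, 5th, ... of the partial from the right).
  doubled (with −9 where >9): 2 9 5 1 8 1 → sum 26
  kept as-is: 0 1 7 2 5 9 → sum 24
Total = 26 + 24 = 50.
Check digit = (10 − (50 mod 10)) mod 10 = 0.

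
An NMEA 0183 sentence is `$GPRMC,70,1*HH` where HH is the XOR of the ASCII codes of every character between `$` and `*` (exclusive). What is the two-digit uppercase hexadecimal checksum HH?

7D

XOR the ASCII codes of the payload characters:
  'G' = 0x47 → acc = 0x47
  'P' = 0x50 → acc = 0x17
  'R' = 0x52 → acc = 0x45
  'M' = 0x4D → acc = 0x08
  'C' = 0x43 → acc = 0x4B
  ',' = 0x2C → acc = 0x67
  '7' = 0x37 → acc = 0x50
  '0' = 0x30 → acc = 0x60
  ',' = 0x2C → acc = 0x4C
  '1' = 0x31 → acc = 0x7D
Checksum = 0x7D.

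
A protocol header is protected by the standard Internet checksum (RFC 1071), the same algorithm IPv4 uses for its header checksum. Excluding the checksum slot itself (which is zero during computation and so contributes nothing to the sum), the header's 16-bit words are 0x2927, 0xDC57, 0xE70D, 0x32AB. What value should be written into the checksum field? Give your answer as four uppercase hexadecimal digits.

One's-complement addition (fold any carry out of bit 15 back into bit 0):
  0x2927 + 0xDC57 = 0x1057E → wrap carry → 0x057F
  0x057F + 0xE70D = 0x0EC8C
  0xEC8C + 0x32AB = 0x11F37 → wrap carry → 0x1F38
One's-complement sum = 0x1F38.
Checksum = ~0x1F38 & 0xFFFF = 0xE0C7.

E0C7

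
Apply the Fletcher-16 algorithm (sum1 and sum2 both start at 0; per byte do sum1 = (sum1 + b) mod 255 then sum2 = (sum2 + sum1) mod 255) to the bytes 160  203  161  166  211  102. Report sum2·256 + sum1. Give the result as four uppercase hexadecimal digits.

Running sums (mod 255):
  after byte 0 (160): sum1=160, sum2=160
  after byte 1 (203): sum1=108, sum2=13
  after byte 2 (161): sum1=14, sum2=27
  after byte 3 (166): sum1=180, sum2=207
  after byte 4 (211): sum1=136, sum2=88
  after byte 5 (102): sum1=238, sum2=71
Checksum = sum2·256 + sum1 = 71·256 + 238 = 18414 = 0x47EE.

47EE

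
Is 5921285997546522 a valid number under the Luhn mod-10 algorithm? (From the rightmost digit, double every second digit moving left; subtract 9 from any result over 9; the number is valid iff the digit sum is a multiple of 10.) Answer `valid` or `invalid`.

invalid

From the right, keep odd positions and double even positions (subtract 9 from any doubled value over 9):
  doubled (positions 2,4,...): 4 3 1 9 1 4 4 1 → sum 27
  kept (positions 1,3,...): 2 5 4 7 9 8 1 9 → sum 45
Total = 72.
72 mod 10 = 2, so the number is invalid.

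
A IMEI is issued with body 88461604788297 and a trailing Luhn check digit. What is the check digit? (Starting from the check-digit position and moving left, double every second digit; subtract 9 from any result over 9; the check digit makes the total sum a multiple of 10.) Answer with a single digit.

Partial digits right→left: 7 9 2 8 8 7 4 0 6 1 6 4 8 8
Double every second digit counting from the check-digit position (so the 1st, 3rd, 5th, ... of the partial from the right).
  doubled (with −9 where >9): 5 4 7 8 3 3 7 → sum 37
  kept as-is: 9 8 7 0 1 4 8 → sum 37
Total = 37 + 37 = 74.
Check digit = (10 − (74 mod 10)) mod 10 = 6.

6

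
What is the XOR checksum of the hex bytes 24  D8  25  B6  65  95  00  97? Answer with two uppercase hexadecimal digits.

08

XOR the bytes together:
  start with 0x24
  0x24 ⊕ 0xD8 = 0xFC
  0xFC ⊕ 0x25 = 0xD9
  0xD9 ⊕ 0xB6 = 0x6F
  0x6F ⊕ 0x65 = 0x0A
  0x0A ⊕ 0x95 = 0x9F
  0x9F ⊕ 0x00 = 0x9F
  0x9F ⊕ 0x97 = 0x08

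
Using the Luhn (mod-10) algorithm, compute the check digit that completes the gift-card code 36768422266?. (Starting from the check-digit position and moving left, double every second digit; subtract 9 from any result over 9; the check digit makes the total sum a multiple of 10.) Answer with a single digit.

Partial digits right→left: 6 6 2 2 2 4 8 6 7 6 3
Double every second digit counting from the check-digit position (so the 1st, 3rd, 5th, ... of the partial from the right).
  doubled (with −9 where >9): 3 4 4 7 5 6 → sum 29
  kept as-is: 6 2 4 6 6 → sum 24
Total = 29 + 24 = 53.
Check digit = (10 − (53 mod 10)) mod 10 = 7.

7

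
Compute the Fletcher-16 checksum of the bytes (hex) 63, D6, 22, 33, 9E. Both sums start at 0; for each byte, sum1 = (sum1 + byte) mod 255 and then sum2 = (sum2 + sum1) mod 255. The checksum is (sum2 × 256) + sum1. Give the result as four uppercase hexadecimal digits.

Running sums (mod 255):
  after byte 0 (63): sum1=99, sum2=99
  after byte 1 (D6): sum1=58, sum2=157
  after byte 2 (22): sum1=92, sum2=249
  after byte 3 (33): sum1=143, sum2=137
  after byte 4 (9E): sum1=46, sum2=183
Checksum = sum2·256 + sum1 = 183·256 + 46 = 46894 = 0xB72E.

B72E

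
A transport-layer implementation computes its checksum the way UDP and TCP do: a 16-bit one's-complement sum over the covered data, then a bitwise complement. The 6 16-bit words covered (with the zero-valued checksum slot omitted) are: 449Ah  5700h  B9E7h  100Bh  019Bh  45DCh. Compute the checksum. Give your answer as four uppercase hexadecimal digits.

One's-complement addition (fold any carry out of bit 15 back into bit 0):
  0x449A + 0x5700 = 0x09B9A
  0x9B9A + 0xB9E7 = 0x15581 → wrap carry → 0x5582
  0x5582 + 0x100B = 0x0658D
  0x658D + 0x019B = 0x06728
  0x6728 + 0x45DC = 0x0AD04
One's-complement sum = 0xAD04.
Checksum = ~0xAD04 & 0xFFFF = 0x52FB.

52FB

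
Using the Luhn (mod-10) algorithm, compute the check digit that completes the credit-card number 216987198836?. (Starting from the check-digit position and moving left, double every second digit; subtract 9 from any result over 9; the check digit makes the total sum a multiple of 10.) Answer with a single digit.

Partial digits right→left: 6 3 8 8 9 1 7 8 9 6 1 2
Double every second digit counting from the check-digit position (so the 1st, 3rd, 5th, ... of the partial from the right).
  doubled (with −9 where >9): 3 7 9 5 9 2 → sum 35
  kept as-is: 3 8 1 8 6 2 → sum 28
Total = 35 + 28 = 63.
Check digit = (10 − (63 mod 10)) mod 10 = 7.

7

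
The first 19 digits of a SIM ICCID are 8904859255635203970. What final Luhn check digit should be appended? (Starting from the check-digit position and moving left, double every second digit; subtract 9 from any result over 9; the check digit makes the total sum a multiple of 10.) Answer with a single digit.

3

Partial digits right→left: 0 7 9 3 0 2 5 3 6 5 5 2 9 5 8 4 0 9 8
Double every second digit counting from the check-digit position (so the 1st, 3rd, 5th, ... of the partial from the right).
  doubled (with −9 where >9): 0 9 0 1 3 1 9 7 0 7 → sum 37
  kept as-is: 7 3 2 3 5 2 5 4 9 → sum 40
Total = 37 + 40 = 77.
Check digit = (10 − (77 mod 10)) mod 10 = 3.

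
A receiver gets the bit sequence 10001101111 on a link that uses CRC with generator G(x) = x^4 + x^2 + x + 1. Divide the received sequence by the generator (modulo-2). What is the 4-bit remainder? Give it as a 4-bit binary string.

Modulo-2 division of 10001101111 by 10111:
  pos 0: 10001 XOR 10111 = 00110
  pos 2: 11010 XOR 10111 = 01101
  pos 3: 11011 XOR 10111 = 01100
  pos 4: 11001 XOR 10111 = 01110
  pos 5: 11101 XOR 10111 = 01010
  pos 6: 10101 XOR 10111 = 00010
Remainder = 0010 (nonzero — an error is detected).

0010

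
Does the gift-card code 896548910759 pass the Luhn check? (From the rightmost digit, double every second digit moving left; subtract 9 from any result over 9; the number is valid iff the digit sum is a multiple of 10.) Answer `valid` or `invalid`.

invalid

From the right, keep odd positions and double even positions (subtract 9 from any doubled value over 9):
  doubled (positions 2,4,...): 1 0 9 8 3 7 → sum 28
  kept (positions 1,3,...): 9 7 1 8 5 9 → sum 39
Total = 67.
67 mod 10 = 7, so the number is invalid.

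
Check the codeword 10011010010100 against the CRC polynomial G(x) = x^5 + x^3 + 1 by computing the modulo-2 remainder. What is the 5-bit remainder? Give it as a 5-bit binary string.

Modulo-2 division of 10011010010100 by 101001:
  pos 0: 100110 XOR 101001 = 001111
  pos 2: 111110 XOR 101001 = 010111
  pos 3: 101110 XOR 101001 = 000111
  pos 6: 111101 XOR 101001 = 010100
  pos 7: 101000 XOR 101001 = 000001
Remainder = 00010 (nonzero — an error is detected).

00010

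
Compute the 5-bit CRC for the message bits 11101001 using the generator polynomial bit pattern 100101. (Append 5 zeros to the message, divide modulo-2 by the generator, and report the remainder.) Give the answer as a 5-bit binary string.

Append 5 zeros: 1110100100000. Divide by 100101 (XOR where the leading bit is 1):
  pos 0: 111010 XOR 100101 = 011111
  pos 1: 111110 XOR 100101 = 011011
  pos 2: 110111 XOR 100101 = 010010
  pos 3: 100100 XOR 100101 = 000001
Remainder (last 5 bits) = 10000. This is the CRC / FCS.

10000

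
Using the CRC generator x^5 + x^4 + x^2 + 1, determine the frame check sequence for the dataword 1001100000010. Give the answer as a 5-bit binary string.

01100

Append 5 zeros: 100110000001000000. Divide by 110101 (XOR where the leading bit is 1):
  pos 0: 100110 XOR 110101 = 010011
  pos 1: 100110 XOR 110101 = 010011
  pos 2: 100110 XOR 110101 = 010011
  pos 3: 100110 XOR 110101 = 010011
  pos 4: 100110 XOR 110101 = 010011
  pos 5: 100110 XOR 110101 = 010011
  pos 6: 100111 XOR 110101 = 010010
  pos 7: 100100 XOR 110101 = 010001
  pos 8: 100010 XOR 110101 = 010111
  pos 9: 101110 XOR 110101 = 011011
  pos 10: 110110 XOR 110101 = 000011
Remainder (last 5 bits) = 01100. This is the CRC / FCS.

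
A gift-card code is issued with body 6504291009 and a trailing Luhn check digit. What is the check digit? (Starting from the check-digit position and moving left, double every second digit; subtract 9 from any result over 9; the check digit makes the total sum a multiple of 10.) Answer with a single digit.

4

Partial digits right→left: 9 0 0 1 9 2 4 0 5 6
Double every second digit counting from the check-digit position (so the 1st, 3rd, 5th, ... of the partial from the right).
  doubled (with −9 where >9): 9 0 9 8 1 → sum 27
  kept as-is: 0 1 2 0 6 → sum 9
Total = 27 + 9 = 36.
Check digit = (10 − (36 mod 10)) mod 10 = 4.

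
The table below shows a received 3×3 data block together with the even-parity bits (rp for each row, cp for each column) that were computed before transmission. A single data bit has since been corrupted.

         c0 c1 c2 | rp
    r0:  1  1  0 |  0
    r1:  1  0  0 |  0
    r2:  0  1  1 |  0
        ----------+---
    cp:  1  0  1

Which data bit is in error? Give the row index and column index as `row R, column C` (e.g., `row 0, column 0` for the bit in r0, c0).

row 1, column 0

Recompute each row's even parity and compare to rp:
  r0: data parity 0, sent rp 0 → ok
  r1: data parity 1, sent rp 0 → mismatch
  r2: data parity 0, sent rp 0 → ok
Recompute each column's even parity and compare to cp:
  c0: data parity 0, sent cp 1 → mismatch
  c1: data parity 0, sent cp 0 → ok
  c2: data parity 1, sent cp 1 → ok
Exactly one row (r1) and one column (c0) fail → the flipped bit is at their intersection.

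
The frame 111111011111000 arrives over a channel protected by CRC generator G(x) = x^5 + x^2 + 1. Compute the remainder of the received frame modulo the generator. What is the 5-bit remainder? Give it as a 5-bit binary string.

00000

Modulo-2 division of 111111011111000 by 100101:
  pos 0: 111111 XOR 100101 = 011010
  pos 1: 110100 XOR 100101 = 010001
  pos 2: 100011 XOR 100101 = 000110
  pos 5: 110111 XOR 100101 = 010010
  pos 6: 100101 XOR 100101 = 000000
Remainder = 00000 (zero — the frame passes the CRC check).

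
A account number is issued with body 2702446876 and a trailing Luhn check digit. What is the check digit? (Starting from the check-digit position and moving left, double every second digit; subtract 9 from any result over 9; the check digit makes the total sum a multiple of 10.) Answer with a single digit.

4

Partial digits right→left: 6 7 8 6 4 4 2 0 7 2
Double every second digit counting from the check-digit position (so the 1st, 3rd, 5th, ... of the partial from the right).
  doubled (with −9 where >9): 3 7 8 4 5 → sum 27
  kept as-is: 7 6 4 0 2 → sum 19
Total = 27 + 19 = 46.
Check digit = (10 − (46 mod 10)) mod 10 = 4.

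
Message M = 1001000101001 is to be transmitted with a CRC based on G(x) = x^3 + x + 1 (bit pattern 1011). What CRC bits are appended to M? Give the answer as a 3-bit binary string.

Append 3 zeros: 1001000101001000. Divide by 1011 (XOR where the leading bit is 1):
  pos 0: 1001 XOR 1011 = 0010
  pos 2: 1000 XOR 1011 = 0011
  pos 4: 1101 XOR 1011 = 0110
  pos 5: 1100 XOR 1011 = 0111
  pos 6: 1111 XOR 1011 = 0100
  pos 7: 1000 XOR 1011 = 0011
  pos 9: 1101 XOR 1011 = 0110
  pos 10: 1100 XOR 1011 = 0111
  pos 11: 1110 XOR 1011 = 0101
  pos 12: 1010 XOR 1011 = 0001
Remainder (last 3 bits) = 001. This is the CRC / FCS.

001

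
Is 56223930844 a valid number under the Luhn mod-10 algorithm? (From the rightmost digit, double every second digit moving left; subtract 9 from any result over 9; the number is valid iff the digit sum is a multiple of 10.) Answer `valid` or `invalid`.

invalid

From the right, keep odd positions and double even positions (subtract 9 from any doubled value over 9):
  doubled (positions 2,4,...): 8 0 9 4 3 → sum 24
  kept (positions 1,3,...): 4 8 3 3 2 5 → sum 25
Total = 49.
49 mod 10 = 9, so the number is invalid.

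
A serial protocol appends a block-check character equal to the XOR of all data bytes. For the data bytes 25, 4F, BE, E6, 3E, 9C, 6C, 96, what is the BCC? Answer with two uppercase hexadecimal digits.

6A

XOR the bytes together:
  start with 0x25
  0x25 ⊕ 0x4F = 0x6A
  0x6A ⊕ 0xBE = 0xD4
  0xD4 ⊕ 0xE6 = 0x32
  0x32 ⊕ 0x3E = 0x0C
  0x0C ⊕ 0x9C = 0x90
  0x90 ⊕ 0x6C = 0xFC
  0xFC ⊕ 0x96 = 0x6A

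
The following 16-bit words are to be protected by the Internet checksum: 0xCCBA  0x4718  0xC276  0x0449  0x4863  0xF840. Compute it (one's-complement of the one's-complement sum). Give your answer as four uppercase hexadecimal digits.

One's-complement addition (fold any carry out of bit 15 back into bit 0):
  0xCCBA + 0x4718 = 0x113D2 → wrap carry → 0x13D3
  0x13D3 + 0xC276 = 0x0D649
  0xD649 + 0x0449 = 0x0DA92
  0xDA92 + 0x4863 = 0x122F5 → wrap carry → 0x22F6
  0x22F6 + 0xF840 = 0x11B36 → wrap carry → 0x1B37
One's-complement sum = 0x1B37.
Checksum = ~0x1B37 & 0xFFFF = 0xE4C8.

E4C8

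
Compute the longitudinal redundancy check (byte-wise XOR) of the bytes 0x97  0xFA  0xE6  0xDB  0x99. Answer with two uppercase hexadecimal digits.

C9

XOR the bytes together:
  start with 0x97
  0x97 ⊕ 0xFA = 0x6D
  0x6D ⊕ 0xE6 = 0x8B
  0x8B ⊕ 0xDB = 0x50
  0x50 ⊕ 0x99 = 0xC9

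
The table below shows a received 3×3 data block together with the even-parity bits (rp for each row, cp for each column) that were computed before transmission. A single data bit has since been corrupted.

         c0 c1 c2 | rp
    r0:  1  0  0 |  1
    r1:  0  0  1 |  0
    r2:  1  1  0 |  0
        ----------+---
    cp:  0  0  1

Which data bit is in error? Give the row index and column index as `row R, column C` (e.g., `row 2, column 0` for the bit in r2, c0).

row 1, column 1

Recompute each row's even parity and compare to rp:
  r0: data parity 1, sent rp 1 → ok
  r1: data parity 1, sent rp 0 → mismatch
  r2: data parity 0, sent rp 0 → ok
Recompute each column's even parity and compare to cp:
  c0: data parity 0, sent cp 0 → ok
  c1: data parity 1, sent cp 0 → mismatch
  c2: data parity 1, sent cp 1 → ok
Exactly one row (r1) and one column (c1) fail → the flipped bit is at their intersection.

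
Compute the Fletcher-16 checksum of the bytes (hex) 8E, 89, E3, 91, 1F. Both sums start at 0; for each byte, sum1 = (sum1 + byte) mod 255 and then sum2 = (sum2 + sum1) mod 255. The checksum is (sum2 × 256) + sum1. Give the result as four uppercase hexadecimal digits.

Running sums (mod 255):
  after byte 0 (8E): sum1=142, sum2=142
  after byte 1 (89): sum1=24, sum2=166
  after byte 2 (E3): sum1=251, sum2=162
  after byte 3 (91): sum1=141, sum2=48
  after byte 4 (1F): sum1=172, sum2=220
Checksum = sum2·256 + sum1 = 220·256 + 172 = 56492 = 0xDCAC.

DCAC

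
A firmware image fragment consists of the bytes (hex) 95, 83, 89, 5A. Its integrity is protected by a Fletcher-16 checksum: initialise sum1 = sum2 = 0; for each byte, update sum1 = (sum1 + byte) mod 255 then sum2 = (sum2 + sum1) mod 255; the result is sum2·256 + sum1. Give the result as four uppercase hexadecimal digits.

Running sums (mod 255):
  after byte 0 (95): sum1=149, sum2=149
  after byte 1 (83): sum1=25, sum2=174
  after byte 2 (89): sum1=162, sum2=81
  after byte 3 (5A): sum1=252, sum2=78
Checksum = sum2·256 + sum1 = 78·256 + 252 = 20220 = 0x4EFC.

4EFC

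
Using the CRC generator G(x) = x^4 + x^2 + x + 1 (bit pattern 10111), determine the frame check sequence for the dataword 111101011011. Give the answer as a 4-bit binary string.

0100

Append 4 zeros: 1111010110110000. Divide by 10111 (XOR where the leading bit is 1):
  pos 0: 11110 XOR 10111 = 01001
  pos 1: 10011 XOR 10111 = 00100
  pos 3: 10001 XOR 10111 = 00110
  pos 5: 11010 XOR 10111 = 01101
  pos 6: 11011 XOR 10111 = 01100
  pos 7: 11001 XOR 10111 = 01110
  pos 8: 11100 XOR 10111 = 01011
  pos 9: 10110 XOR 10111 = 00001
Remainder (last 4 bits) = 0100. This is the CRC / FCS.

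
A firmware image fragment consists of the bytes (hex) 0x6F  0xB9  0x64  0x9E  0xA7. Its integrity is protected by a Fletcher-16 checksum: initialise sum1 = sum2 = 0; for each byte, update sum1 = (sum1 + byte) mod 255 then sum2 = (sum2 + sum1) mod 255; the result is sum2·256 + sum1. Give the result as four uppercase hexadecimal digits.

26D3

Running sums (mod 255):
  after byte 0 (0x6F): sum1=111, sum2=111
  after byte 1 (0xB9): sum1=41, sum2=152
  after byte 2 (0x64): sum1=141, sum2=38
  after byte 3 (0x9E): sum1=44, sum2=82
  after byte 4 (0xA7): sum1=211, sum2=38
Checksum = sum2·256 + sum1 = 38·256 + 211 = 9939 = 0x26D3.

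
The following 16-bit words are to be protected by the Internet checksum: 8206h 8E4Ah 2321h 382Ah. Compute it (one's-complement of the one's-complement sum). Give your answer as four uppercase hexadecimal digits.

9463

One's-complement addition (fold any carry out of bit 15 back into bit 0):
  0x8206 + 0x8E4A = 0x11050 → wrap carry → 0x1051
  0x1051 + 0x2321 = 0x03372
  0x3372 + 0x382A = 0x06B9C
One's-complement sum = 0x6B9C.
Checksum = ~0x6B9C & 0xFFFF = 0x9463.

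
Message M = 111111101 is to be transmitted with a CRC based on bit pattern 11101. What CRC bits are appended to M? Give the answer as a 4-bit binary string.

Append 4 zeros: 1111111010000. Divide by 11101 (XOR where the leading bit is 1):
  pos 0: 11111 XOR 11101 = 00010
  pos 3: 10110 XOR 11101 = 01011
  pos 4: 10111 XOR 11101 = 01010
  pos 5: 10100 XOR 11101 = 01001
  pos 6: 10010 XOR 11101 = 01111
  pos 7: 11110 XOR 11101 = 00011
Remainder (last 4 bits) = 0110. This is the CRC / FCS.

0110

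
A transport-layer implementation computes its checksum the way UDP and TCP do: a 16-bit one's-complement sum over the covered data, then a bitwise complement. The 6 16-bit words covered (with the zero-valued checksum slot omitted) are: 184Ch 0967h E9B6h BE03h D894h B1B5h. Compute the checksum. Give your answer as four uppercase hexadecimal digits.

AC47

One's-complement addition (fold any carry out of bit 15 back into bit 0):
  0x184C + 0x0967 = 0x021B3
  0x21B3 + 0xE9B6 = 0x10B69 → wrap carry → 0x0B6A
  0x0B6A + 0xBE03 = 0x0C96D
  0xC96D + 0xD894 = 0x1A201 → wrap carry → 0xA202
  0xA202 + 0xB1B5 = 0x153B7 → wrap carry → 0x53B8
One's-complement sum = 0x53B8.
Checksum = ~0x53B8 & 0xFFFF = 0xAC47.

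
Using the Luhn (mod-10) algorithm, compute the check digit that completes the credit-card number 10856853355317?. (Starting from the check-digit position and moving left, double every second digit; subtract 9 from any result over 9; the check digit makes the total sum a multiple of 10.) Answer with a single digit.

Partial digits right→left: 7 1 3 5 5 3 3 5 8 6 5 8 0 1
Double every second digit counting from the check-digit position (so the 1st, 3rd, 5th, ... of the partial from the right).
  doubled (with −9 where >9): 5 6 1 6 7 1 0 → sum 26
  kept as-is: 1 5 3 5 6 8 1 → sum 29
Total = 26 + 29 = 55.
Check digit = (10 − (55 mod 10)) mod 10 = 5.

5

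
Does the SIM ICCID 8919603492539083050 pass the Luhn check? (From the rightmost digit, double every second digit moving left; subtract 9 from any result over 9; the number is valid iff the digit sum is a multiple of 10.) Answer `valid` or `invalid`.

From the right, keep odd positions and double even positions (subtract 9 from any doubled value over 9):
  doubled (positions 2,4,...): 1 6 0 6 4 8 0 9 9 → sum 43
  kept (positions 1,3,...): 0 0 8 9 5 9 3 6 1 8 → sum 49
Total = 92.
92 mod 10 = 2, so the number is invalid.

invalid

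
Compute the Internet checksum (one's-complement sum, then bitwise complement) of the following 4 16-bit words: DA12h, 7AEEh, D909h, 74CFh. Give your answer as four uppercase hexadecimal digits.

5D25

One's-complement addition (fold any carry out of bit 15 back into bit 0):
  0xDA12 + 0x7AEE = 0x15500 → wrap carry → 0x5501
  0x5501 + 0xD909 = 0x12E0A → wrap carry → 0x2E0B
  0x2E0B + 0x74CF = 0x0A2DA
One's-complement sum = 0xA2DA.
Checksum = ~0xA2DA & 0xFFFF = 0x5D25.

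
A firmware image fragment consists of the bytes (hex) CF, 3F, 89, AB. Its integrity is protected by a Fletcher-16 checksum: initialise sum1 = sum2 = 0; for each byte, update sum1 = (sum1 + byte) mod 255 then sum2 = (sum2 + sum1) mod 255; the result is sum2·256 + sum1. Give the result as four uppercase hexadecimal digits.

Running sums (mod 255):
  after byte 0 (CF): sum1=207, sum2=207
  after byte 1 (3F): sum1=15, sum2=222
  after byte 2 (89): sum1=152, sum2=119
  after byte 3 (AB): sum1=68, sum2=187
Checksum = sum2·256 + sum1 = 187·256 + 68 = 47940 = 0xBB44.

BB44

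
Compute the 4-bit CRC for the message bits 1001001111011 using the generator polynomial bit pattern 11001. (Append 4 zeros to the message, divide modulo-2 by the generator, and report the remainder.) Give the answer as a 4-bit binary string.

0000

Append 4 zeros: 10010011110110000. Divide by 11001 (XOR where the leading bit is 1):
  pos 0: 10010 XOR 11001 = 01011
  pos 1: 10110 XOR 11001 = 01111
  pos 2: 11111 XOR 11001 = 00110
  pos 4: 11011 XOR 11001 = 00010
  pos 7: 10101 XOR 11001 = 01100
  pos 8: 11001 XOR 11001 = 00000
Remainder (last 4 bits) = 0000. This is the CRC / FCS.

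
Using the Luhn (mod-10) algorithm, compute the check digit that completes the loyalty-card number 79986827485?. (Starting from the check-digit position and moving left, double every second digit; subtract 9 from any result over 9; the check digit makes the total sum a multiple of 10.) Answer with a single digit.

Partial digits right→left: 5 8 4 7 2 8 6 8 9 9 7
Double every second digit counting from the check-digit position (so the 1st, 3rd, 5th, ... of the partial from the right).
  doubled (with −9 where >9): 1 8 4 3 9 5 → sum 30
  kept as-is: 8 7 8 8 9 → sum 40
Total = 30 + 40 = 70.
Check digit = (10 − (70 mod 10)) mod 10 = 0.

0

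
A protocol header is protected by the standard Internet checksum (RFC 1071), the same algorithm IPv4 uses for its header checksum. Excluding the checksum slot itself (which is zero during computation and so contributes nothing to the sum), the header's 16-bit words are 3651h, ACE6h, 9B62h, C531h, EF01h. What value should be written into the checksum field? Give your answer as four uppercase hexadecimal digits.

CD31

One's-complement addition (fold any carry out of bit 15 back into bit 0):
  0x3651 + 0xACE6 = 0x0E337
  0xE337 + 0x9B62 = 0x17E99 → wrap carry → 0x7E9A
  0x7E9A + 0xC531 = 0x143CB → wrap carry → 0x43CC
  0x43CC + 0xEF01 = 0x132CD → wrap carry → 0x32CE
One's-complement sum = 0x32CE.
Checksum = ~0x32CE & 0xFFFF = 0xCD31.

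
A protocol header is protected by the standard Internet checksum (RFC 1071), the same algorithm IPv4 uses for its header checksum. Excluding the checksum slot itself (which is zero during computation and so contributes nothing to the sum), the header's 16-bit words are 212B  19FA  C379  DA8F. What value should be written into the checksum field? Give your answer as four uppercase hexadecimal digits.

One's-complement addition (fold any carry out of bit 15 back into bit 0):
  0x212B + 0x19FA = 0x03B25
  0x3B25 + 0xC379 = 0x0FE9E
  0xFE9E + 0xDA8F = 0x1D92D → wrap carry → 0xD92E
One's-complement sum = 0xD92E.
Checksum = ~0xD92E & 0xFFFF = 0x26D1.

26D1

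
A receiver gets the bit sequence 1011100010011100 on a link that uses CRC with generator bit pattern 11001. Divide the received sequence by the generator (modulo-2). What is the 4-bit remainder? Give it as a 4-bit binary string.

Modulo-2 division of 1011100010011100 by 11001:
  pos 0: 10111 XOR 11001 = 01110
  pos 1: 11100 XOR 11001 = 00101
  pos 3: 10100 XOR 11001 = 01101
  pos 4: 11011 XOR 11001 = 00010
  pos 7: 10001 XOR 11001 = 01000
  pos 8: 10001 XOR 11001 = 01000
  pos 9: 10001 XOR 11001 = 01000
  pos 10: 10000 XOR 11001 = 01001
  pos 11: 10010 XOR 11001 = 01011
Remainder = 1011 (nonzero — an error is detected).

1011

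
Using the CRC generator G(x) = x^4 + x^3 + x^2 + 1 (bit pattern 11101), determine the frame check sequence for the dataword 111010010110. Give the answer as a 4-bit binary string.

Append 4 zeros: 1110100101100000. Divide by 11101 (XOR where the leading bit is 1):
  pos 0: 11101 XOR 11101 = 00000
  pos 7: 10110 XOR 11101 = 01011
  pos 8: 10110 XOR 11101 = 01011
  pos 9: 10110 XOR 11101 = 01011
  pos 10: 10110 XOR 11101 = 01011
  pos 11: 10110 XOR 11101 = 01011
Remainder (last 4 bits) = 1011. This is the CRC / FCS.

1011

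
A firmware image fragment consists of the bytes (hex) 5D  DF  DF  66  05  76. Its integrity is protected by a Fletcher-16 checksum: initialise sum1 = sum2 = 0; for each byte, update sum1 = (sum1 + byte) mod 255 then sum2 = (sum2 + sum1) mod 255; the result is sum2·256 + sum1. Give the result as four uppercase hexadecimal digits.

Running sums (mod 255):
  after byte 0 (5D): sum1=93, sum2=93
  after byte 1 (DF): sum1=61, sum2=154
  after byte 2 (DF): sum1=29, sum2=183
  after byte 3 (66): sum1=131, sum2=59
  after byte 4 (05): sum1=136, sum2=195
  after byte 5 (76): sum1=254, sum2=194
Checksum = sum2·256 + sum1 = 194·256 + 254 = 49918 = 0xC2FE.

C2FE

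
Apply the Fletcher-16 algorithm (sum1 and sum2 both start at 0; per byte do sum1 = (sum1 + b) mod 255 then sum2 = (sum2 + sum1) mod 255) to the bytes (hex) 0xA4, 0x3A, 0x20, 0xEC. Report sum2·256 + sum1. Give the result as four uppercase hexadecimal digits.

Running sums (mod 255):
  after byte 0 (0xA4): sum1=164, sum2=164
  after byte 1 (0x3A): sum1=222, sum2=131
  after byte 2 (0x20): sum1=254, sum2=130
  after byte 3 (0xEC): sum1=235, sum2=110
Checksum = sum2·256 + sum1 = 110·256 + 235 = 28395 = 0x6EEB.

6EEB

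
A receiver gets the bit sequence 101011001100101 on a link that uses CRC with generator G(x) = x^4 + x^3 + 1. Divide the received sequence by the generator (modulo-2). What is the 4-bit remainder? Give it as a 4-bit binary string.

Modulo-2 division of 101011001100101 by 11001:
  pos 0: 10101 XOR 11001 = 01100
  pos 1: 11001 XOR 11001 = 00000
  pos 8: 11001 XOR 11001 = 00000
Remainder = 0001 (nonzero — an error is detected).

0001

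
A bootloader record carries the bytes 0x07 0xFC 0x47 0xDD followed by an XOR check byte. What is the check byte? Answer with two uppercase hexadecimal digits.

61

XOR the bytes together:
  start with 0x07
  0x07 ⊕ 0xFC = 0xFB
  0xFB ⊕ 0x47 = 0xBC
  0xBC ⊕ 0xDD = 0x61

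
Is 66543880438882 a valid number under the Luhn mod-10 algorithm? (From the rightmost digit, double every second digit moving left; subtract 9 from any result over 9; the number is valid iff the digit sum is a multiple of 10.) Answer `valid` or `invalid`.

From the right, keep odd positions and double even positions (subtract 9 from any doubled value over 9):
  doubled (positions 2,4,...): 7 7 8 7 6 1 3 → sum 39
  kept (positions 1,3,...): 2 8 3 0 8 4 6 → sum 31
Total = 70.
70 mod 10 = 0, so the number is valid.

valid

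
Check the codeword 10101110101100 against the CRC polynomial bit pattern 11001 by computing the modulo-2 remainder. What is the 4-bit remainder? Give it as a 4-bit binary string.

Modulo-2 division of 10101110101100 by 11001:
  pos 0: 10101 XOR 11001 = 01100
  pos 1: 11001 XOR 11001 = 00000
  pos 6: 10101 XOR 11001 = 01100
  pos 7: 11001 XOR 11001 = 00000
Remainder = 0000 (zero — the frame passes the CRC check).

0000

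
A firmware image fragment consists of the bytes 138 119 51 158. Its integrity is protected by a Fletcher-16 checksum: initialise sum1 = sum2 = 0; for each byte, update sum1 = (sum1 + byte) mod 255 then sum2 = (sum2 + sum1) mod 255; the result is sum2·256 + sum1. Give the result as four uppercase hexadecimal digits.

Running sums (mod 255):
  after byte 0 (138): sum1=138, sum2=138
  after byte 1 (119): sum1=2, sum2=140
  after byte 2 (51): sum1=53, sum2=193
  after byte 3 (158): sum1=211, sum2=149
Checksum = sum2·256 + sum1 = 149·256 + 211 = 38355 = 0x95D3.

95D3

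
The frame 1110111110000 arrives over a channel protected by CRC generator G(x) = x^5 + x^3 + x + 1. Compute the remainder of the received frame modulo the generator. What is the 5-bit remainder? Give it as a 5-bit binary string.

Modulo-2 division of 1110111110000 by 101011:
  pos 0: 111011 XOR 101011 = 010000
  pos 1: 100001 XOR 101011 = 001010
  pos 3: 101011 XOR 101011 = 000000
Remainder = 00000 (zero — the frame passes the CRC check).

00000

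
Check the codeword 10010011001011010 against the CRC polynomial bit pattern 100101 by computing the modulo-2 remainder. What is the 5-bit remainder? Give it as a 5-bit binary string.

Modulo-2 division of 10010011001011010 by 100101:
  pos 0: 100100 XOR 100101 = 000001
  pos 5: 111001 XOR 100101 = 011100
  pos 6: 111000 XOR 100101 = 011101
  pos 7: 111011 XOR 100101 = 011110
  pos 8: 111101 XOR 100101 = 011000
  pos 9: 110000 XOR 100101 = 010101
  pos 10: 101011 XOR 100101 = 001110
Remainder = 11100 (nonzero — an error is detected).

11100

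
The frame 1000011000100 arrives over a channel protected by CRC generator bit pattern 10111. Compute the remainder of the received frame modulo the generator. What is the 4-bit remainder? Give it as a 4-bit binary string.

0000

Modulo-2 division of 1000011000100 by 10111:
  pos 0: 10000 XOR 10111 = 00111
  pos 2: 11111 XOR 10111 = 01000
  pos 3: 10000 XOR 10111 = 00111
  pos 5: 11100 XOR 10111 = 01011
  pos 6: 10111 XOR 10111 = 00000
Remainder = 0000 (zero — the frame passes the CRC check).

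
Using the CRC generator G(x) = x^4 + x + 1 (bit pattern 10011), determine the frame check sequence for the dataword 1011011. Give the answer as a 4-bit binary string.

1100

Append 4 zeros: 10110110000. Divide by 10011 (XOR where the leading bit is 1):
  pos 0: 10110 XOR 10011 = 00101
  pos 2: 10111 XOR 10011 = 00100
  pos 4: 10000 XOR 10011 = 00011
Remainder (last 4 bits) = 1100. This is the CRC / FCS.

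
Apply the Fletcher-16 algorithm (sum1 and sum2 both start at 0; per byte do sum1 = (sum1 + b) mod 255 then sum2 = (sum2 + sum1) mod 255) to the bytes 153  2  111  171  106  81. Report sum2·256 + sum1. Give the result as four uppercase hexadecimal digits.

Running sums (mod 255):
  after byte 0 (153): sum1=153, sum2=153
  after byte 1 (2): sum1=155, sum2=53
  after byte 2 (111): sum1=11, sum2=64
  after byte 3 (171): sum1=182, sum2=246
  after byte 4 (106): sum1=33, sum2=24
  after byte 5 (81): sum1=114, sum2=138
Checksum = sum2·256 + sum1 = 138·256 + 114 = 35442 = 0x8A72.

8A72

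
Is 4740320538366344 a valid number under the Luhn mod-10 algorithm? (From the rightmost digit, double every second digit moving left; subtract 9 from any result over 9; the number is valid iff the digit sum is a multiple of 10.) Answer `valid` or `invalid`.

From the right, keep odd positions and double even positions (subtract 9 from any doubled value over 9):
  doubled (positions 2,4,...): 8 3 6 6 0 6 8 8 → sum 45
  kept (positions 1,3,...): 4 3 6 8 5 2 0 7 → sum 35
Total = 80.
80 mod 10 = 0, so the number is valid.

valid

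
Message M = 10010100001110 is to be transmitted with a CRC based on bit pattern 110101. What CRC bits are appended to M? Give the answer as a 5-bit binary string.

Append 5 zeros: 1001010000111000000. Divide by 110101 (XOR where the leading bit is 1):
  pos 0: 100101 XOR 110101 = 010000
  pos 1: 100000 XOR 110101 = 010101
  pos 2: 101010 XOR 110101 = 011111
  pos 3: 111110 XOR 110101 = 001011
  pos 5: 101101 XOR 110101 = 011000
  pos 6: 110001 XOR 110101 = 000100
  pos 9: 100100 XOR 110101 = 010001
  pos 10: 100010 XOR 110101 = 010111
  pos 11: 101110 XOR 110101 = 011011
  pos 12: 110110 XOR 110101 = 000011
Remainder (last 5 bits) = 00110. This is the CRC / FCS.

00110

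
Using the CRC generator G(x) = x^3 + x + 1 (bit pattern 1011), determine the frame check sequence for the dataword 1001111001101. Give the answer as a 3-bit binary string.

Append 3 zeros: 1001111001101000. Divide by 1011 (XOR where the leading bit is 1):
  pos 0: 1001 XOR 1011 = 0010
  pos 2: 1011 XOR 1011 = 0000
  pos 6: 1001 XOR 1011 = 0010
  pos 8: 1010 XOR 1011 = 0001
  pos 11: 1100 XOR 1011 = 0111
  pos 12: 1110 XOR 1011 = 0101
Remainder (last 3 bits) = 101. This is the CRC / FCS.

101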